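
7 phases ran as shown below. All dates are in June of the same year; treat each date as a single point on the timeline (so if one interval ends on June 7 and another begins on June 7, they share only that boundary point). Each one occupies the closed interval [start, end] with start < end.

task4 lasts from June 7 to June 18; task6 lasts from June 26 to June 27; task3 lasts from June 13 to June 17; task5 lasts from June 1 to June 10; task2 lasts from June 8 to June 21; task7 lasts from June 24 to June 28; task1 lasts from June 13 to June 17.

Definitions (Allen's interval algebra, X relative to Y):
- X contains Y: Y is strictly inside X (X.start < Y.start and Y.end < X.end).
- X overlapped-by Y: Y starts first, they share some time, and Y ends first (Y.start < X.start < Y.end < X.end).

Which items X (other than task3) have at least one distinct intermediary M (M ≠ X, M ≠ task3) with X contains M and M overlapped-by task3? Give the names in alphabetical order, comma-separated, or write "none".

none

Target task3 = [June 13, June 17].
Intermediaries M with M overlapped-by task3: none.
Union: none.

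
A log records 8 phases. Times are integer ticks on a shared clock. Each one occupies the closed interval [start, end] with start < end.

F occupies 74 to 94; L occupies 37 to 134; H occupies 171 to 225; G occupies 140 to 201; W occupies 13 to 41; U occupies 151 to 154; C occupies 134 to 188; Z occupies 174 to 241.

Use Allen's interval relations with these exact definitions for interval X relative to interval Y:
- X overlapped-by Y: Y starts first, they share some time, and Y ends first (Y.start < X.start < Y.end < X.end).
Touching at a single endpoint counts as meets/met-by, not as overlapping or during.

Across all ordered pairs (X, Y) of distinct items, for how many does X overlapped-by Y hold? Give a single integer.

Checking all 56 ordered pairs for relation 'overlapped-by'; matching pairs in alphabetical order:
(G, C): G overlapped-by C ✓
(H, C): H overlapped-by C ✓
(H, G): H overlapped-by G ✓
(L, W): L overlapped-by W ✓
(Z, C): Z overlapped-by C ✓
(Z, G): Z overlapped-by G ✓
(Z, H): Z overlapped-by H ✓
Count: 7.

7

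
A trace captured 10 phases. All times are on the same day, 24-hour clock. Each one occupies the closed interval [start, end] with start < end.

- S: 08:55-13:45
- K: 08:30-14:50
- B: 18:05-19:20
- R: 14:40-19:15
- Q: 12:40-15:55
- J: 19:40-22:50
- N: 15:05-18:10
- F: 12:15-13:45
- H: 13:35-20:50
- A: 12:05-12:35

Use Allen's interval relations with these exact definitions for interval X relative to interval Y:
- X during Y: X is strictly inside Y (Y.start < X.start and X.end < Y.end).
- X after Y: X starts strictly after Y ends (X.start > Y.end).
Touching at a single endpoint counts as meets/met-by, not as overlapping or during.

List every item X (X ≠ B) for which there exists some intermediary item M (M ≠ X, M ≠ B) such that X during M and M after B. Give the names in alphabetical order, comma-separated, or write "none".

none

Target B = [18:05, 19:20].
Intermediaries M with M after B: J.
Via J — items with X during J: none.
Union: none.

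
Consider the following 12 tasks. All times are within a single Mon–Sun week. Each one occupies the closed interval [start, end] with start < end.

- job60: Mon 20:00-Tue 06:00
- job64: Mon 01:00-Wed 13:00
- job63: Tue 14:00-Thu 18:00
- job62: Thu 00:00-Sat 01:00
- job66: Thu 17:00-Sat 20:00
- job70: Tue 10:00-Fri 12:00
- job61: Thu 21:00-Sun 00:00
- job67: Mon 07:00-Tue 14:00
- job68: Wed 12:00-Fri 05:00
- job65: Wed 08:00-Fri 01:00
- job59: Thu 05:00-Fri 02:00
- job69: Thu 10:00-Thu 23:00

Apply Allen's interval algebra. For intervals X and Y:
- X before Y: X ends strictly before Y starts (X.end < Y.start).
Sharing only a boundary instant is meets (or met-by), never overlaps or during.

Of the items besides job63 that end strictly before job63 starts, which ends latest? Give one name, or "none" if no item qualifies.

Target job63 = [Tue 14:00, Thu 18:00].
job59 [Thu 05:00, Fri 02:00] → overlapped-by → excluded.
job60 [Mon 20:00, Tue 06:00] → before → candidate.
job61 [Thu 21:00, Sun 00:00] → after → excluded.
job62 [Thu 00:00, Sat 01:00] → overlapped-by → excluded.
job64 [Mon 01:00, Wed 13:00] → overlaps → excluded.
job65 [Wed 08:00, Fri 01:00] → overlapped-by → excluded.
job66 [Thu 17:00, Sat 20:00] → overlapped-by → excluded.
job67 [Mon 07:00, Tue 14:00] → meets → excluded.
job68 [Wed 12:00, Fri 05:00] → overlapped-by → excluded.
job69 [Thu 10:00, Thu 23:00] → overlapped-by → excluded.
job70 [Tue 10:00, Fri 12:00] → contains → excluded.
Among candidates, latest end is Tue 06:00 → job60.

job60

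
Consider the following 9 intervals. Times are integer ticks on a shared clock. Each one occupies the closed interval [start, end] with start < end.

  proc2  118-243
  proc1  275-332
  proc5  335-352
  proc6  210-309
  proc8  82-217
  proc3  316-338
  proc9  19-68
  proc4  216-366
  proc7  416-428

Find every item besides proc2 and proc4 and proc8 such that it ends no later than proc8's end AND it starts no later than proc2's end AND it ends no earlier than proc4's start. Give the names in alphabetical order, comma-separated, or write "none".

Conditions: its end is no later than proc8's end (X.end <= 217) AND its start is no later than proc2's end (X.start <= 243) AND its end is no earlier than proc4's start (X.end >= 216).
proc1: end 332 <= 217? ✗; start 275 <= 243? ✗; end 332 >= 216? ✓ → no.
proc3: end 338 <= 217? ✗; start 316 <= 243? ✗; end 338 >= 216? ✓ → no.
proc5: end 352 <= 217? ✗; start 335 <= 243? ✗; end 352 >= 216? ✓ → no.
proc6: end 309 <= 217? ✗; start 210 <= 243? ✓; end 309 >= 216? ✓ → no.
proc7: end 428 <= 217? ✗; start 416 <= 243? ✗; end 428 >= 216? ✓ → no.
proc9: end 68 <= 217? ✓; start 19 <= 243? ✓; end 68 >= 216? ✗ → no.
Result: none.

none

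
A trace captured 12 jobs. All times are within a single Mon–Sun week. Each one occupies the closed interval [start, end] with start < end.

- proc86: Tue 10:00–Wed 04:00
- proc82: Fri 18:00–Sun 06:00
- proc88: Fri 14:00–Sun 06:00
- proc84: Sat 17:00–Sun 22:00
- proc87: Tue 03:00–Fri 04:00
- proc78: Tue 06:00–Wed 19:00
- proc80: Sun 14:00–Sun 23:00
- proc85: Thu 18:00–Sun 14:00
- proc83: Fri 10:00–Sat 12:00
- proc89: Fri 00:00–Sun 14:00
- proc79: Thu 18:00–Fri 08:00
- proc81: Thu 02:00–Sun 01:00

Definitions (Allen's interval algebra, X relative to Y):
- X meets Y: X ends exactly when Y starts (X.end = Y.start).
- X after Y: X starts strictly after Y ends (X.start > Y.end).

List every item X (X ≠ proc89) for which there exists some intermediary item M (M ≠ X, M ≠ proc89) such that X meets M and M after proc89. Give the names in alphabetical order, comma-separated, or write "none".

none

Target proc89 = [Fri 00:00, Sun 14:00].
Intermediaries M with M after proc89: none.
Union: none.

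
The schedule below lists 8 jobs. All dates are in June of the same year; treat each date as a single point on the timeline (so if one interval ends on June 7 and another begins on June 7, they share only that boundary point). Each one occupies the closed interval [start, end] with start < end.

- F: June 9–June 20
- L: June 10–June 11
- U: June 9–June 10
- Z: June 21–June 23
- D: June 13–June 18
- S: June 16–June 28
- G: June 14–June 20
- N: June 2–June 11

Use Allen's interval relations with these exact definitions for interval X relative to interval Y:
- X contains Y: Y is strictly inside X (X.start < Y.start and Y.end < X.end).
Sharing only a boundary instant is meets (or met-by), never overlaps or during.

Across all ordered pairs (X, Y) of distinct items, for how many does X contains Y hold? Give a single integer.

4

Checking all 56 ordered pairs for relation 'contains'; matching pairs in alphabetical order:
(F, D): F contains D ✓
(F, L): F contains L ✓
(N, U): N contains U ✓
(S, Z): S contains Z ✓
Count: 4.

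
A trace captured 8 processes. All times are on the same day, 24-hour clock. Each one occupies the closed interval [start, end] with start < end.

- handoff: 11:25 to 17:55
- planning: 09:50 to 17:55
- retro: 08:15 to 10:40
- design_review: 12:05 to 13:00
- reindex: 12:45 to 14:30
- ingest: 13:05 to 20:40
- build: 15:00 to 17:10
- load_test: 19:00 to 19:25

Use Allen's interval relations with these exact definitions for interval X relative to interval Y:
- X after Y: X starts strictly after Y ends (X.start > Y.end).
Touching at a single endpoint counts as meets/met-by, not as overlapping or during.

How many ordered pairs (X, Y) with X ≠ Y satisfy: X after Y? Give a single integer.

Checking all 56 ordered pairs for relation 'after'; matching pairs in alphabetical order:
(build, design_review): build after design_review ✓
(build, reindex): build after reindex ✓
(build, retro): build after retro ✓
(design_review, retro): design_review after retro ✓
(handoff, retro): handoff after retro ✓
(ingest, design_review): ingest after design_review ✓
(ingest, retro): ingest after retro ✓
(load_test, build): load_test after build ✓
(load_test, design_review): load_test after design_review ✓
(load_test, handoff): load_test after handoff ✓
(load_test, planning): load_test after planning ✓
(load_test, reindex): load_test after reindex ✓
(load_test, retro): load_test after retro ✓
(reindex, retro): reindex after retro ✓
Count: 14.

14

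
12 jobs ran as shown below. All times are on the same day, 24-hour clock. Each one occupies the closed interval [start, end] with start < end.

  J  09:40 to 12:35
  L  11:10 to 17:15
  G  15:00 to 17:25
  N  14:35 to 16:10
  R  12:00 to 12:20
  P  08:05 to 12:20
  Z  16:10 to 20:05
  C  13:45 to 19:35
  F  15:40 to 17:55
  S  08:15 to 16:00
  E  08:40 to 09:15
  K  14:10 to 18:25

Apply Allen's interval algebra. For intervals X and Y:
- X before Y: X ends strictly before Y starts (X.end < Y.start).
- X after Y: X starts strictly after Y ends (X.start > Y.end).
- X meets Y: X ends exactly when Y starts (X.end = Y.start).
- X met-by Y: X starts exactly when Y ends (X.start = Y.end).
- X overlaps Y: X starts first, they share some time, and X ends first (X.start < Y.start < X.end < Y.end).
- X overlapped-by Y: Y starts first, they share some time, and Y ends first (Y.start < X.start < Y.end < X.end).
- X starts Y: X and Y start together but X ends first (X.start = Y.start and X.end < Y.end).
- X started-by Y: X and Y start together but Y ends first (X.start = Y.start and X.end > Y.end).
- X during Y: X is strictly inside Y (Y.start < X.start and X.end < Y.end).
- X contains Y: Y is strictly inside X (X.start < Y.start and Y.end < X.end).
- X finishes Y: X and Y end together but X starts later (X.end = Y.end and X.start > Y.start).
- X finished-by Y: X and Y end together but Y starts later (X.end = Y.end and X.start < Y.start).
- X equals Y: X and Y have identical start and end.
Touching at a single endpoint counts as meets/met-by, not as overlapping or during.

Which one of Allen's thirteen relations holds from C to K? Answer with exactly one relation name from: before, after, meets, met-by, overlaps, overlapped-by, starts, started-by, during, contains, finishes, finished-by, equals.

contains

C = [13:45, 19:35]; K = [14:10, 18:25].
Compare endpoints: C.start < K.start, C.start < K.end, C.end > K.start, C.end > K.end.
That pattern is 'contains'.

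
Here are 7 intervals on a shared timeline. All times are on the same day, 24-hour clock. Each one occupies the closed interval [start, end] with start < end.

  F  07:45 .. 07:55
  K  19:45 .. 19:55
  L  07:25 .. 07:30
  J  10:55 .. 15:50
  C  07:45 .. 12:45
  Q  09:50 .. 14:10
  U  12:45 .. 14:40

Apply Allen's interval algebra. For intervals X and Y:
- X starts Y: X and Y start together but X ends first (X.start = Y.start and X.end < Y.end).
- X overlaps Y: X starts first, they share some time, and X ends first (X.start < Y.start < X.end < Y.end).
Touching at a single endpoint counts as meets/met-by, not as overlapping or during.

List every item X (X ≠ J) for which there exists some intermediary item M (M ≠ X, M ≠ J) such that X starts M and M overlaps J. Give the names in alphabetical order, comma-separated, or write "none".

F

Target J = [10:55, 15:50].
Intermediaries M with M overlaps J: C, Q.
Via C — items with X starts C: F.
Via Q — items with X starts Q: none.
Union: F.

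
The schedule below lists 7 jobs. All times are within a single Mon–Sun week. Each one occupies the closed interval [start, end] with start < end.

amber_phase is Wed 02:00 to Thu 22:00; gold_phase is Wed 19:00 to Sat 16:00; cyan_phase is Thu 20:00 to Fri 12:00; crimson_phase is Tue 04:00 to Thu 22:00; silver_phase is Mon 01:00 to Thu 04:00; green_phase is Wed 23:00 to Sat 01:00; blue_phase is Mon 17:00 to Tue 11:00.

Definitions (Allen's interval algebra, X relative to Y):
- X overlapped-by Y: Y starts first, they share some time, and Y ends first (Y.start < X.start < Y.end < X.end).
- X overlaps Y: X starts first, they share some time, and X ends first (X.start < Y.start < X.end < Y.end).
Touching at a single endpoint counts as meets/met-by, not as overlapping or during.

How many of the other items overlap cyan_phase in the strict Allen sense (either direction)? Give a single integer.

Target cyan_phase = [Thu 20:00, Fri 12:00].
amber_phase [Wed 02:00, Thu 22:00] → overlaps → counts.
blue_phase [Mon 17:00, Tue 11:00] → before → no.
crimson_phase [Tue 04:00, Thu 22:00] → overlaps → counts.
gold_phase [Wed 19:00, Sat 16:00] → contains → no.
green_phase [Wed 23:00, Sat 01:00] → contains → no.
silver_phase [Mon 01:00, Thu 04:00] → before → no.
Total: 2.

2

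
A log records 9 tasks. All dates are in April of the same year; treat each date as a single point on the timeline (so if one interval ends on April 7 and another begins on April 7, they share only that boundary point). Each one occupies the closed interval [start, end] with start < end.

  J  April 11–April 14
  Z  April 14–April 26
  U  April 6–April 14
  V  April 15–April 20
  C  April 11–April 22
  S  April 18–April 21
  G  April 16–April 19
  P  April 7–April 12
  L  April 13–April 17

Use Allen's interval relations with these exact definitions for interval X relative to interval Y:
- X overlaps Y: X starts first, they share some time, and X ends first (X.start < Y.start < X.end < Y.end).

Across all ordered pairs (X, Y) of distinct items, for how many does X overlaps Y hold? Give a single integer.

Checking all 72 ordered pairs for relation 'overlaps'; matching pairs in alphabetical order:
(C, Z): C overlaps Z ✓
(G, S): G overlaps S ✓
(J, L): J overlaps L ✓
(L, G): L overlaps G ✓
(L, V): L overlaps V ✓
(L, Z): L overlaps Z ✓
(P, C): P overlaps C ✓
(P, J): P overlaps J ✓
(U, C): U overlaps C ✓
(U, L): U overlaps L ✓
(V, S): V overlaps S ✓
Count: 11.

11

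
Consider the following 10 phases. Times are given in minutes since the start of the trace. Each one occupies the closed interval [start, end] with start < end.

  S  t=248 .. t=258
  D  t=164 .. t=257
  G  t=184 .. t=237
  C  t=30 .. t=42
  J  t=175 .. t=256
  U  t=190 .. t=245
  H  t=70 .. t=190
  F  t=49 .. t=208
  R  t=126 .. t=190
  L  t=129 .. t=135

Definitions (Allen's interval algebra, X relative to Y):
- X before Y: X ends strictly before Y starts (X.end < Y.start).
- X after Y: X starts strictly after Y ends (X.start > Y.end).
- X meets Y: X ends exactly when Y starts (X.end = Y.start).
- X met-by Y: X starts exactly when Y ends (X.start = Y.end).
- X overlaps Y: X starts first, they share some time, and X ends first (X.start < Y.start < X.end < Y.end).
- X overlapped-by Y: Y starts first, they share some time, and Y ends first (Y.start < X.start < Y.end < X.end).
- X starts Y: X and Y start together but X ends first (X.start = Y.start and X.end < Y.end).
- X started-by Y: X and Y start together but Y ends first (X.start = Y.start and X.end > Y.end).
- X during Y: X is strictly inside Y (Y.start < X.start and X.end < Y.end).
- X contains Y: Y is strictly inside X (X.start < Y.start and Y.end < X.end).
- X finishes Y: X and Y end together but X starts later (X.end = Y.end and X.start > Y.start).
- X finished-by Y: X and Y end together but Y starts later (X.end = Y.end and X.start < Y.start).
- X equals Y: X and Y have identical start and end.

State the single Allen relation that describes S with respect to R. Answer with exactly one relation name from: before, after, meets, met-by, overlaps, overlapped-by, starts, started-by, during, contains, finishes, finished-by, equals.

after

S = [t=248, t=258]; R = [t=126, t=190].
Compare endpoints: S.start > R.start, S.start > R.end, S.end > R.start, S.end > R.end.
That pattern is 'after'.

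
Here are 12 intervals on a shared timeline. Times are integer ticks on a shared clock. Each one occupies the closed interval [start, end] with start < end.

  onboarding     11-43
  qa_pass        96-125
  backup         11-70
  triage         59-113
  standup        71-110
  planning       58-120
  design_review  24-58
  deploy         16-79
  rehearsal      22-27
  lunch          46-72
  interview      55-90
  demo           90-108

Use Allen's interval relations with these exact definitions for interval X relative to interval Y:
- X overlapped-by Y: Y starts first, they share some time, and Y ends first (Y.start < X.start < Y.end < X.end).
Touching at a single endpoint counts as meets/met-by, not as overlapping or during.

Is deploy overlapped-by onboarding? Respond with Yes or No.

deploy = [16, 79], onboarding = [11, 43].
Actual relation of deploy to onboarding: overlapped-by.
Asked whether 'overlapped-by' holds → Yes.

Yes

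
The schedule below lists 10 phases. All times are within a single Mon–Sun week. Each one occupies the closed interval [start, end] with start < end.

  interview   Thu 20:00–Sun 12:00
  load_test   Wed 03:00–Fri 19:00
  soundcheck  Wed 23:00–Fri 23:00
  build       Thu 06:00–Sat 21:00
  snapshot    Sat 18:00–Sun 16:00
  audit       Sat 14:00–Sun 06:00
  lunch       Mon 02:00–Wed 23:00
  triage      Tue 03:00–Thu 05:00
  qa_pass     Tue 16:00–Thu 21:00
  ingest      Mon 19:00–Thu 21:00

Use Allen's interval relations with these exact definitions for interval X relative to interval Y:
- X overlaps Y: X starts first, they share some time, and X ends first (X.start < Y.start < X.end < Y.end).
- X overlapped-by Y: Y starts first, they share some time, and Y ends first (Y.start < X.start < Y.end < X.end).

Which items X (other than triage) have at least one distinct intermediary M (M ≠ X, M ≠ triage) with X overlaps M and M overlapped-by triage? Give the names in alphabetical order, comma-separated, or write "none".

ingest, load_test, lunch, qa_pass

Target triage = [Tue 03:00, Thu 05:00].
Intermediaries M with M overlapped-by triage: load_test, qa_pass, soundcheck.
Via load_test — items with X overlaps load_test: ingest, lunch, qa_pass.
Via qa_pass — items with X overlaps qa_pass: lunch.
Via soundcheck — items with X overlaps soundcheck: ingest, load_test, qa_pass.
Union: ingest, load_test, lunch, qa_pass.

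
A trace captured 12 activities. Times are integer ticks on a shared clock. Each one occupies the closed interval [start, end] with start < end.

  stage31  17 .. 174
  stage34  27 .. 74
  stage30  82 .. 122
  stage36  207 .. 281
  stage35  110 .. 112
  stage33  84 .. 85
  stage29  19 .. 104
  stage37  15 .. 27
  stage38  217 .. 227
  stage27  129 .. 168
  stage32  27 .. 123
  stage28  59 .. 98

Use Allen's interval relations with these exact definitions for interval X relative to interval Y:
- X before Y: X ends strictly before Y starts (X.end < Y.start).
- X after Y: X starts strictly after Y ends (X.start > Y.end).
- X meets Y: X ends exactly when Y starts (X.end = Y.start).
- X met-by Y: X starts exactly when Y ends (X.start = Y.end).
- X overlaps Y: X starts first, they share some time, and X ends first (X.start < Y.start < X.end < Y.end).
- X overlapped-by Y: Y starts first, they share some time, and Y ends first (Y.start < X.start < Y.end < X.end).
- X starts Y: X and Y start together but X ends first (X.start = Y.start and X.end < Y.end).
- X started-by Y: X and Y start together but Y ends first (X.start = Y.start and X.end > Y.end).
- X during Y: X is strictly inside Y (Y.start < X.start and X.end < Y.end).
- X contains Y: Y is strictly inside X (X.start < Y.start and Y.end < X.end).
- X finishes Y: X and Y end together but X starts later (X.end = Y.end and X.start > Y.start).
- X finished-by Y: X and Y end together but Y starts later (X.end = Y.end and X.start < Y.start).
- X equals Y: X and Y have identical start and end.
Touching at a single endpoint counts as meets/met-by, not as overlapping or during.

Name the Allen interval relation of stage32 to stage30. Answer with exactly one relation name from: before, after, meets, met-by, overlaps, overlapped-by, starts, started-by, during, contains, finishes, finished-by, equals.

stage32 = [27, 123]; stage30 = [82, 122].
Compare endpoints: stage32.start < stage30.start, stage32.start < stage30.end, stage32.end > stage30.start, stage32.end > stage30.end.
That pattern is 'contains'.

contains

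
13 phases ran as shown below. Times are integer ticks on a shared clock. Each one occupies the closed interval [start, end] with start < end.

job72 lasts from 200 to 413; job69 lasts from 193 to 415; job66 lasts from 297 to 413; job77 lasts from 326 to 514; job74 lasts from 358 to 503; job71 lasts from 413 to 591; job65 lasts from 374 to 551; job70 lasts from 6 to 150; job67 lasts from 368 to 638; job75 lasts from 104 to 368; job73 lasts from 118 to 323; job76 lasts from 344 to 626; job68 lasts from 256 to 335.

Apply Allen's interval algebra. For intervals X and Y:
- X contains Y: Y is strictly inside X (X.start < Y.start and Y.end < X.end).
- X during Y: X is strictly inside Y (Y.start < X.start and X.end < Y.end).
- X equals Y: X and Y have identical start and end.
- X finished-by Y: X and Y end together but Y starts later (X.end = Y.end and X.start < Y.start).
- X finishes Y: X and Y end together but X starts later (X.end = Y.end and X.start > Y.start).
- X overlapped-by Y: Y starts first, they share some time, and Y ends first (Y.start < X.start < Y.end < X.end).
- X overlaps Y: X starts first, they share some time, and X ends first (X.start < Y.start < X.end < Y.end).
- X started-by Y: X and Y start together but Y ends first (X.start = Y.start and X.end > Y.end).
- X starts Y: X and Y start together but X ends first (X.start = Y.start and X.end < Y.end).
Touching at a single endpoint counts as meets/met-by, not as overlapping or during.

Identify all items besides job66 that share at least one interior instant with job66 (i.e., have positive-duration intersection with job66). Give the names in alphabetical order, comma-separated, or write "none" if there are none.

Target job66 = [297, 413].
job65 [374, 551] → overlapped-by → yes.
job67 [368, 638] → overlapped-by → yes.
job68 [256, 335] → overlaps → yes.
job69 [193, 415] → contains → yes.
job70 [6, 150] → before → no.
job71 [413, 591] → met-by → no.
job72 [200, 413] → finished-by → yes.
job73 [118, 323] → overlaps → yes.
job74 [358, 503] → overlapped-by → yes.
job75 [104, 368] → overlaps → yes.
job76 [344, 626] → overlapped-by → yes.
job77 [326, 514] → overlapped-by → yes.
Result: job65, job67, job68, job69, job72, job73, job74, job75, job76, job77.

job65, job67, job68, job69, job72, job73, job74, job75, job76, job77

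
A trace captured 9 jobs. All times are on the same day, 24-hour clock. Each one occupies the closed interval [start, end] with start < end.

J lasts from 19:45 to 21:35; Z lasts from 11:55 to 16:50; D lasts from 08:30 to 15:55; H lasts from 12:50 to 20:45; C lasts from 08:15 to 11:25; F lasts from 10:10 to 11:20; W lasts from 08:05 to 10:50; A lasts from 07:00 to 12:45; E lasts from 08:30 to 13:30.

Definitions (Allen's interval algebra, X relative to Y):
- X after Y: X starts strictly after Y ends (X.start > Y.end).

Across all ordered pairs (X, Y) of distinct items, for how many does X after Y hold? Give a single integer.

Checking all 72 ordered pairs for relation 'after'; matching pairs in alphabetical order:
(H, A): H after A ✓
(H, C): H after C ✓
(H, F): H after F ✓
(H, W): H after W ✓
(J, A): J after A ✓
(J, C): J after C ✓
(J, D): J after D ✓
(J, E): J after E ✓
(J, F): J after F ✓
(J, W): J after W ✓
(J, Z): J after Z ✓
(Z, C): Z after C ✓
(Z, F): Z after F ✓
(Z, W): Z after W ✓
Count: 14.

14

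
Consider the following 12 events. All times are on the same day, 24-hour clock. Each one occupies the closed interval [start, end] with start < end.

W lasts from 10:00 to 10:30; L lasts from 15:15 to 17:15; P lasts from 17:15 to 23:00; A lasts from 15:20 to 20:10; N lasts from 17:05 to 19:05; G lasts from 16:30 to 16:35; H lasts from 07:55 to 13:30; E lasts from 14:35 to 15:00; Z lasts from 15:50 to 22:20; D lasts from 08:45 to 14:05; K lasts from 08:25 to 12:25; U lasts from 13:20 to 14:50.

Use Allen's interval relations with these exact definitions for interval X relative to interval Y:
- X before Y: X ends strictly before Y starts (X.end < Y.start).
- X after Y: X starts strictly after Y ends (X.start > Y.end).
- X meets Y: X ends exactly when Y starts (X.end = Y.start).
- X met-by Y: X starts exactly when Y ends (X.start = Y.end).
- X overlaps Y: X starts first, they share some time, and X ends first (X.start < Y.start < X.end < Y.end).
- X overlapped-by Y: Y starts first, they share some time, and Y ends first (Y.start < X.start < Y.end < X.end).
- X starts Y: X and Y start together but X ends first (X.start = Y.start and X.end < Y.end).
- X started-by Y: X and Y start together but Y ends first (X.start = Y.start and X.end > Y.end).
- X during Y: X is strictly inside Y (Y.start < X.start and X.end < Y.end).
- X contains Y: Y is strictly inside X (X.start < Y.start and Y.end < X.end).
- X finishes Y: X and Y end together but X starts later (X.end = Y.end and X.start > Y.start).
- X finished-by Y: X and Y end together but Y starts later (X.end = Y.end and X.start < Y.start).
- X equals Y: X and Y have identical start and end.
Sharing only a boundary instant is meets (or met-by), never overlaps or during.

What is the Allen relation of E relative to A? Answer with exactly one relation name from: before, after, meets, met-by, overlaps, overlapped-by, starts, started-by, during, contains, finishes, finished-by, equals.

E = [14:35, 15:00]; A = [15:20, 20:10].
Compare endpoints: E.start < A.start, E.start < A.end, E.end < A.start, E.end < A.end.
That pattern is 'before'.

before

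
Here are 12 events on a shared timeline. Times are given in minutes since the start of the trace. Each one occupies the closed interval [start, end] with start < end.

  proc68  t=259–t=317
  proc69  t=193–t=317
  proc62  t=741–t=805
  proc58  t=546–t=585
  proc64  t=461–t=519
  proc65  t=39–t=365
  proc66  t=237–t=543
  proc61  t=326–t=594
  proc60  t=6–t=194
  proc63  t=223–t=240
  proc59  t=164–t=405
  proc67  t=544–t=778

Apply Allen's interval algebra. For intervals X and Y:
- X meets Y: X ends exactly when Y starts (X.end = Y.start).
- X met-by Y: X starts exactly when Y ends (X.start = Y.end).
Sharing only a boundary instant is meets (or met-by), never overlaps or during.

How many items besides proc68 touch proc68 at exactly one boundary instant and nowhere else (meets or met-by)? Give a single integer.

Target proc68 = [t=259, t=317].
proc58 [t=546, t=585] → after → no.
proc59 [t=164, t=405] → contains → no.
proc60 [t=6, t=194] → before → no.
proc61 [t=326, t=594] → after → no.
proc62 [t=741, t=805] → after → no.
proc63 [t=223, t=240] → before → no.
proc64 [t=461, t=519] → after → no.
proc65 [t=39, t=365] → contains → no.
proc66 [t=237, t=543] → contains → no.
proc67 [t=544, t=778] → after → no.
proc69 [t=193, t=317] → finished-by → no.
Total: 0.

0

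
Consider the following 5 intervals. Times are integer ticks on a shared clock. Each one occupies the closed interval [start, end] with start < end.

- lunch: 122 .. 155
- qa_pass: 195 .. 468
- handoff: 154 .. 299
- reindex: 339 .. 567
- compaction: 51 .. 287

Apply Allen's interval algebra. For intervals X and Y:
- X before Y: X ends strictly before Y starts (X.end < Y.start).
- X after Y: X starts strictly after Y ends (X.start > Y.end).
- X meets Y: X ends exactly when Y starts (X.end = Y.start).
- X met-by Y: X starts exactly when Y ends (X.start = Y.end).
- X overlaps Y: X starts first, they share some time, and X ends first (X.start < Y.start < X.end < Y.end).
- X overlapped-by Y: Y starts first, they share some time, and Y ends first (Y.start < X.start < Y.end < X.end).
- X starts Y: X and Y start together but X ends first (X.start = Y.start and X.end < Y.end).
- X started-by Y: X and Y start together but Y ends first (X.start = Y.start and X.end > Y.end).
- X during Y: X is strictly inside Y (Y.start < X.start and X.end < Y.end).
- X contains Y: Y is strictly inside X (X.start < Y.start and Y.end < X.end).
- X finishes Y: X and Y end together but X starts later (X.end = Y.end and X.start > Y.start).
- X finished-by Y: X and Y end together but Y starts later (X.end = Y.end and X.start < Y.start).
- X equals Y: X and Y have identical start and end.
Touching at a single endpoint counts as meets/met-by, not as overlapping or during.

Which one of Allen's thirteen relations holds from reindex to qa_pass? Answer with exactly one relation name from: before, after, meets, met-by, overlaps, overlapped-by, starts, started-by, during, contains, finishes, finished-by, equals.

reindex = [339, 567]; qa_pass = [195, 468].
Compare endpoints: reindex.start > qa_pass.start, reindex.start < qa_pass.end, reindex.end > qa_pass.start, reindex.end > qa_pass.end.
That pattern is 'overlapped-by'.

overlapped-by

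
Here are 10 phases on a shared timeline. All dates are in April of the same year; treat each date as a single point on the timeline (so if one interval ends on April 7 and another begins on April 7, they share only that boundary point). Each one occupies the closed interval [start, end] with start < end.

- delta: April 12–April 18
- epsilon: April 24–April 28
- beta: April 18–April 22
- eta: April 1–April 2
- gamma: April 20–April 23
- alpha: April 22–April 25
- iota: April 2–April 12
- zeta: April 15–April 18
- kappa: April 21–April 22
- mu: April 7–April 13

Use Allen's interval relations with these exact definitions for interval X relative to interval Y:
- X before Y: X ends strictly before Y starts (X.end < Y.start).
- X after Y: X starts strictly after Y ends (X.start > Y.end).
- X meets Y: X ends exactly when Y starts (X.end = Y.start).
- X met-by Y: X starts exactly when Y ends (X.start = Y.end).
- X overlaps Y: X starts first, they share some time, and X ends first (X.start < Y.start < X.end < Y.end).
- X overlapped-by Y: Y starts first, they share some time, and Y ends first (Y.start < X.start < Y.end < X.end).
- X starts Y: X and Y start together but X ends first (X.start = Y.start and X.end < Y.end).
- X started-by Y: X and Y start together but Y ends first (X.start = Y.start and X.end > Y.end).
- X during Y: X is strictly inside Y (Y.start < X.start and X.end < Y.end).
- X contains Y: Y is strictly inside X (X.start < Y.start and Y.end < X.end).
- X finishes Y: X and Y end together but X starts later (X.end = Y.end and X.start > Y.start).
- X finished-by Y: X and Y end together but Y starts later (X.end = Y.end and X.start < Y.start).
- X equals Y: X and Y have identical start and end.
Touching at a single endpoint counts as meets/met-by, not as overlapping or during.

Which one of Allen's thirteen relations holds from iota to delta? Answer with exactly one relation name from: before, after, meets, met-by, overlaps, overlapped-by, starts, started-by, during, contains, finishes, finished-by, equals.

meets

iota = [April 2, April 12]; delta = [April 12, April 18].
Compare endpoints: iota.start < delta.start, iota.start < delta.end, iota.end = delta.start, iota.end < delta.end.
That pattern is 'meets'.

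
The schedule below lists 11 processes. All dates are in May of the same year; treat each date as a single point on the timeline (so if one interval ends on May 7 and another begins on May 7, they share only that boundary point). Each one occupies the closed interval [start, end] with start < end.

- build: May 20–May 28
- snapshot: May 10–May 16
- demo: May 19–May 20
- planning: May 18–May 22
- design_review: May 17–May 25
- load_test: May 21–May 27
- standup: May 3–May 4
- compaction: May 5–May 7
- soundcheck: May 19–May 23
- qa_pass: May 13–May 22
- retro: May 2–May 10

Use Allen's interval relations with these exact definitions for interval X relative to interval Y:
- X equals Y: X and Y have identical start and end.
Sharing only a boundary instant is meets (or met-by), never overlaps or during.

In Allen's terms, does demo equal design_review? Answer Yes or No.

demo = [May 19, May 20], design_review = [May 17, May 25].
Actual relation of demo to design_review: during.
Asked whether 'equals' holds → No.

No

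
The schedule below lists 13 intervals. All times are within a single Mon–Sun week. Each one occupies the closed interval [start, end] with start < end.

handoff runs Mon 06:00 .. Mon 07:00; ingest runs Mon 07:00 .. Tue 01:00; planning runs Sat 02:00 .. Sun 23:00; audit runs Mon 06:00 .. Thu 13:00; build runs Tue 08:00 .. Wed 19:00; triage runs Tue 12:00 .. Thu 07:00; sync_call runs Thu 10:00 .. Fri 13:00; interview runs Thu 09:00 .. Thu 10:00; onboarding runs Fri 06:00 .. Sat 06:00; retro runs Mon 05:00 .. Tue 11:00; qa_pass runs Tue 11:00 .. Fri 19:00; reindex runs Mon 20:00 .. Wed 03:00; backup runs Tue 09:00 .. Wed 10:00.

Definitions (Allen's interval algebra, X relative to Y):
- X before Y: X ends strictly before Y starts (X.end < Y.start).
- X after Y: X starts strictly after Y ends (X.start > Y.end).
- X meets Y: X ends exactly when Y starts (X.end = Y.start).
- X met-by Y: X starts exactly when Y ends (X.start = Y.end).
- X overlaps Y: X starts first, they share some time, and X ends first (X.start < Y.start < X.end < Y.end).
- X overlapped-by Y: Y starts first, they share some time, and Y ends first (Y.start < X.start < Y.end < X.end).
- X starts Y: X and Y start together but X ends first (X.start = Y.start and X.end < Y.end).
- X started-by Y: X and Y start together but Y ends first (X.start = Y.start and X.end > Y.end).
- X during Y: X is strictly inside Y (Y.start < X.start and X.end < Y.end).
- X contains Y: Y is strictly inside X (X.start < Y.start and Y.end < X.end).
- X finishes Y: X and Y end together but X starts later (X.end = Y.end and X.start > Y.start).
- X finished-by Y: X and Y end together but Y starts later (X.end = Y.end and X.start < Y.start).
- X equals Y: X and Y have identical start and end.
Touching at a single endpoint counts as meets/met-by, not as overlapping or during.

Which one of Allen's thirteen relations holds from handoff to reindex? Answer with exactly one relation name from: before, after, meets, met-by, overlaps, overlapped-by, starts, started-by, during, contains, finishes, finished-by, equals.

handoff = [Mon 06:00, Mon 07:00]; reindex = [Mon 20:00, Wed 03:00].
Compare endpoints: handoff.start < reindex.start, handoff.start < reindex.end, handoff.end < reindex.start, handoff.end < reindex.end.
That pattern is 'before'.

before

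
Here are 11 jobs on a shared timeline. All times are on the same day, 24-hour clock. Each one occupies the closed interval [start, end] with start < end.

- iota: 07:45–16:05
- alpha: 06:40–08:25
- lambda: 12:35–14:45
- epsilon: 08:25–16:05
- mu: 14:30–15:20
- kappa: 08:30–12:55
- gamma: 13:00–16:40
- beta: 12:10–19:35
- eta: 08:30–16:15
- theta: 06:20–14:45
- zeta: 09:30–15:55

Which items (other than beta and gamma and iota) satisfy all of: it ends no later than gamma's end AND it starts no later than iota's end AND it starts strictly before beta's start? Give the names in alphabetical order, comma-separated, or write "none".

alpha, epsilon, eta, kappa, theta, zeta

Conditions: its end is no later than gamma's end (X.end <= 16:40) AND its start is no later than iota's end (X.start <= 16:05) AND its start is strictly before beta's start (X.start < 12:10).
alpha: end 08:25 <= 16:40? ✓; start 06:40 <= 16:05? ✓; start 06:40 < 12:10? ✓ → yes.
epsilon: end 16:05 <= 16:40? ✓; start 08:25 <= 16:05? ✓; start 08:25 < 12:10? ✓ → yes.
eta: end 16:15 <= 16:40? ✓; start 08:30 <= 16:05? ✓; start 08:30 < 12:10? ✓ → yes.
kappa: end 12:55 <= 16:40? ✓; start 08:30 <= 16:05? ✓; start 08:30 < 12:10? ✓ → yes.
lambda: end 14:45 <= 16:40? ✓; start 12:35 <= 16:05? ✓; start 12:35 < 12:10? ✗ → no.
mu: end 15:20 <= 16:40? ✓; start 14:30 <= 16:05? ✓; start 14:30 < 12:10? ✗ → no.
theta: end 14:45 <= 16:40? ✓; start 06:20 <= 16:05? ✓; start 06:20 < 12:10? ✓ → yes.
zeta: end 15:55 <= 16:40? ✓; start 09:30 <= 16:05? ✓; start 09:30 < 12:10? ✓ → yes.
Result: alpha, epsilon, eta, kappa, theta, zeta.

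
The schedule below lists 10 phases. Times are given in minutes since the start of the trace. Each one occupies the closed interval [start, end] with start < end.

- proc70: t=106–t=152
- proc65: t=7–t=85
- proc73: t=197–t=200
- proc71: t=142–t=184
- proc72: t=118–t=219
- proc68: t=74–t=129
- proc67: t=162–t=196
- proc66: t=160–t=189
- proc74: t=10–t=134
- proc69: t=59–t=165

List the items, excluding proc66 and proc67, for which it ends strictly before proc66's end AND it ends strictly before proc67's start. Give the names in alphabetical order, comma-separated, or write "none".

Conditions: its end is strictly before proc66's end (X.end < t=189) AND its end is strictly before proc67's start (X.end < t=162).
proc65: end t=85 < t=189? ✓; end t=85 < t=162? ✓ → yes.
proc68: end t=129 < t=189? ✓; end t=129 < t=162? ✓ → yes.
proc69: end t=165 < t=189? ✓; end t=165 < t=162? ✗ → no.
proc70: end t=152 < t=189? ✓; end t=152 < t=162? ✓ → yes.
proc71: end t=184 < t=189? ✓; end t=184 < t=162? ✗ → no.
proc72: end t=219 < t=189? ✗; end t=219 < t=162? ✗ → no.
proc73: end t=200 < t=189? ✗; end t=200 < t=162? ✗ → no.
proc74: end t=134 < t=189? ✓; end t=134 < t=162? ✓ → yes.
Result: proc65, proc68, proc70, proc74.

proc65, proc68, proc70, proc74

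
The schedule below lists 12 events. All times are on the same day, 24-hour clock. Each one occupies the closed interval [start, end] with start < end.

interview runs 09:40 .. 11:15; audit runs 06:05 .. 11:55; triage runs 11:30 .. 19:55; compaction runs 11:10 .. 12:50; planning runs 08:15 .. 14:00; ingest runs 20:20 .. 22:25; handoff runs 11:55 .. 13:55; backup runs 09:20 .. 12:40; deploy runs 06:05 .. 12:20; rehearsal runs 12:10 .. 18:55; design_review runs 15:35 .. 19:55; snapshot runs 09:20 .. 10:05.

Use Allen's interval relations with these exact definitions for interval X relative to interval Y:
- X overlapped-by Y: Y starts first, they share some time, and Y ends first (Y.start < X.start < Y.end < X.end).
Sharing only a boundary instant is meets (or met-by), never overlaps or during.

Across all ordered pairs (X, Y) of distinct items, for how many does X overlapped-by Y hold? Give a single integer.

Checking all 132 ordered pairs for relation 'overlapped-by'; matching pairs in alphabetical order:
(backup, audit): backup overlapped-by audit ✓
(backup, deploy): backup overlapped-by deploy ✓
(compaction, audit): compaction overlapped-by audit ✓
(compaction, backup): compaction overlapped-by backup ✓
(compaction, deploy): compaction overlapped-by deploy ✓
(compaction, interview): compaction overlapped-by interview ✓
(design_review, rehearsal): design_review overlapped-by rehearsal ✓
(handoff, backup): handoff overlapped-by backup ✓
(handoff, compaction): handoff overlapped-by compaction ✓
(handoff, deploy): handoff overlapped-by deploy ✓
(interview, snapshot): interview overlapped-by snapshot ✓
(planning, audit): planning overlapped-by audit ✓
(planning, deploy): planning overlapped-by deploy ✓
(rehearsal, backup): rehearsal overlapped-by backup ✓
(rehearsal, compaction): rehearsal overlapped-by compaction ✓
(rehearsal, deploy): rehearsal overlapped-by deploy ✓
(rehearsal, handoff): rehearsal overlapped-by handoff ✓
(rehearsal, planning): rehearsal overlapped-by planning ✓
(triage, audit): triage overlapped-by audit ✓
(triage, backup): triage overlapped-by backup ✓
(triage, compaction): triage overlapped-by compaction ✓
(triage, deploy): triage overlapped-by deploy ✓
(triage, planning): triage overlapped-by planning ✓
Count: 23.

23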